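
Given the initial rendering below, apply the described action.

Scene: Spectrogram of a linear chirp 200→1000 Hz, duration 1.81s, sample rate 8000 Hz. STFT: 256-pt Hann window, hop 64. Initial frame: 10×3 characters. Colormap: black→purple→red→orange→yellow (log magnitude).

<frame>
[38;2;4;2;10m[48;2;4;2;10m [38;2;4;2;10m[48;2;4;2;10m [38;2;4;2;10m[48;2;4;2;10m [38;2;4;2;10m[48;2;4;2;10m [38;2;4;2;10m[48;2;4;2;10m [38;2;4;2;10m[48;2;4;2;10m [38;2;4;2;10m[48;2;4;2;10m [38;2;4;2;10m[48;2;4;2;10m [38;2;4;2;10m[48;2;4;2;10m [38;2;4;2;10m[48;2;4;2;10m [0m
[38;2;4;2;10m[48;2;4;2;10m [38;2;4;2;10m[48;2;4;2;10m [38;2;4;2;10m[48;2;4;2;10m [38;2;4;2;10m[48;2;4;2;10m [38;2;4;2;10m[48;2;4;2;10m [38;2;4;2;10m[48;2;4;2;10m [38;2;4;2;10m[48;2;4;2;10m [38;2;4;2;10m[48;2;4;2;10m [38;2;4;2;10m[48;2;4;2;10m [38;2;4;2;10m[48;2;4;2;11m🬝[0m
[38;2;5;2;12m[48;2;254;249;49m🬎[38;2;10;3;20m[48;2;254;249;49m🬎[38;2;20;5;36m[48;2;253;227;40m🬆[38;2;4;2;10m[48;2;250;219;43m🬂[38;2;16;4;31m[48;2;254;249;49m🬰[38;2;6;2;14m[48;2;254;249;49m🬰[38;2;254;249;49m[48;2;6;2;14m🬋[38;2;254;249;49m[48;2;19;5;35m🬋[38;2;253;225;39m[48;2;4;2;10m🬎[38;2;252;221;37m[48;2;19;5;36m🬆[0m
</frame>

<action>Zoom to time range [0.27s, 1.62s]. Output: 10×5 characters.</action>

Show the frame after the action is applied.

<frame>
[38;2;4;2;10m[48;2;4;2;10m [38;2;4;2;10m[48;2;4;2;10m [38;2;4;2;10m[48;2;4;2;10m [38;2;4;2;10m[48;2;4;2;10m [38;2;4;2;10m[48;2;4;2;10m [38;2;4;2;10m[48;2;4;2;10m [38;2;4;2;10m[48;2;4;2;10m [38;2;4;2;10m[48;2;4;2;10m [38;2;4;2;10m[48;2;4;2;10m [38;2;4;2;10m[48;2;4;2;10m [0m
[38;2;4;2;10m[48;2;4;2;10m [38;2;4;2;10m[48;2;4;2;10m [38;2;4;2;10m[48;2;4;2;10m [38;2;4;2;10m[48;2;4;2;10m [38;2;4;2;10m[48;2;4;2;10m [38;2;4;2;10m[48;2;4;2;10m [38;2;4;2;10m[48;2;4;2;10m [38;2;4;2;10m[48;2;4;2;10m [38;2;4;2;10m[48;2;4;2;10m [38;2;4;2;10m[48;2;4;2;10m [0m
[38;2;4;2;10m[48;2;4;2;10m [38;2;4;2;10m[48;2;4;2;10m [38;2;4;2;10m[48;2;4;2;10m [38;2;4;2;10m[48;2;4;2;10m [38;2;4;2;10m[48;2;4;2;10m [38;2;4;2;10m[48;2;4;2;10m [38;2;4;2;10m[48;2;4;2;10m [38;2;4;2;10m[48;2;4;2;10m [38;2;4;2;10m[48;2;4;2;10m [38;2;4;2;10m[48;2;4;2;10m [0m
[38;2;4;2;10m[48;2;4;2;10m [38;2;4;2;10m[48;2;4;2;10m [38;2;4;2;10m[48;2;4;2;11m🬎[38;2;4;2;10m[48;2;5;2;11m🬎[38;2;4;2;10m[48;2;6;2;14m🬎[38;2;4;2;10m[48;2;11;3;22m🬎[38;2;4;2;10m[48;2;25;6;45m🬎[38;2;20;5;25m[48;2;252;205;31m🬝[38;2;4;2;10m[48;2;254;249;49m🬎[38;2;5;2;12m[48;2;254;249;49m🬎[0m
[38;2;21;5;39m[48;2;254;249;49m🬰[38;2;11;3;22m[48;2;254;249;49m🬰[38;2;254;249;49m[48;2;22;5;40m🬋[38;2;253;223;38m[48;2;5;2;11m🬎[38;2;253;236;44m[48;2;59;16;34m🬆[38;2;254;249;49m[48;2;16;4;30m🬂[38;2;254;249;49m[48;2;7;2;16m🬂[38;2;254;249;49m[48;2;5;2;12m🬂[38;2;252;203;30m[48;2;4;2;10m🬂[38;2;52;12;89m[48;2;8;2;17m🬀[0m
</frame>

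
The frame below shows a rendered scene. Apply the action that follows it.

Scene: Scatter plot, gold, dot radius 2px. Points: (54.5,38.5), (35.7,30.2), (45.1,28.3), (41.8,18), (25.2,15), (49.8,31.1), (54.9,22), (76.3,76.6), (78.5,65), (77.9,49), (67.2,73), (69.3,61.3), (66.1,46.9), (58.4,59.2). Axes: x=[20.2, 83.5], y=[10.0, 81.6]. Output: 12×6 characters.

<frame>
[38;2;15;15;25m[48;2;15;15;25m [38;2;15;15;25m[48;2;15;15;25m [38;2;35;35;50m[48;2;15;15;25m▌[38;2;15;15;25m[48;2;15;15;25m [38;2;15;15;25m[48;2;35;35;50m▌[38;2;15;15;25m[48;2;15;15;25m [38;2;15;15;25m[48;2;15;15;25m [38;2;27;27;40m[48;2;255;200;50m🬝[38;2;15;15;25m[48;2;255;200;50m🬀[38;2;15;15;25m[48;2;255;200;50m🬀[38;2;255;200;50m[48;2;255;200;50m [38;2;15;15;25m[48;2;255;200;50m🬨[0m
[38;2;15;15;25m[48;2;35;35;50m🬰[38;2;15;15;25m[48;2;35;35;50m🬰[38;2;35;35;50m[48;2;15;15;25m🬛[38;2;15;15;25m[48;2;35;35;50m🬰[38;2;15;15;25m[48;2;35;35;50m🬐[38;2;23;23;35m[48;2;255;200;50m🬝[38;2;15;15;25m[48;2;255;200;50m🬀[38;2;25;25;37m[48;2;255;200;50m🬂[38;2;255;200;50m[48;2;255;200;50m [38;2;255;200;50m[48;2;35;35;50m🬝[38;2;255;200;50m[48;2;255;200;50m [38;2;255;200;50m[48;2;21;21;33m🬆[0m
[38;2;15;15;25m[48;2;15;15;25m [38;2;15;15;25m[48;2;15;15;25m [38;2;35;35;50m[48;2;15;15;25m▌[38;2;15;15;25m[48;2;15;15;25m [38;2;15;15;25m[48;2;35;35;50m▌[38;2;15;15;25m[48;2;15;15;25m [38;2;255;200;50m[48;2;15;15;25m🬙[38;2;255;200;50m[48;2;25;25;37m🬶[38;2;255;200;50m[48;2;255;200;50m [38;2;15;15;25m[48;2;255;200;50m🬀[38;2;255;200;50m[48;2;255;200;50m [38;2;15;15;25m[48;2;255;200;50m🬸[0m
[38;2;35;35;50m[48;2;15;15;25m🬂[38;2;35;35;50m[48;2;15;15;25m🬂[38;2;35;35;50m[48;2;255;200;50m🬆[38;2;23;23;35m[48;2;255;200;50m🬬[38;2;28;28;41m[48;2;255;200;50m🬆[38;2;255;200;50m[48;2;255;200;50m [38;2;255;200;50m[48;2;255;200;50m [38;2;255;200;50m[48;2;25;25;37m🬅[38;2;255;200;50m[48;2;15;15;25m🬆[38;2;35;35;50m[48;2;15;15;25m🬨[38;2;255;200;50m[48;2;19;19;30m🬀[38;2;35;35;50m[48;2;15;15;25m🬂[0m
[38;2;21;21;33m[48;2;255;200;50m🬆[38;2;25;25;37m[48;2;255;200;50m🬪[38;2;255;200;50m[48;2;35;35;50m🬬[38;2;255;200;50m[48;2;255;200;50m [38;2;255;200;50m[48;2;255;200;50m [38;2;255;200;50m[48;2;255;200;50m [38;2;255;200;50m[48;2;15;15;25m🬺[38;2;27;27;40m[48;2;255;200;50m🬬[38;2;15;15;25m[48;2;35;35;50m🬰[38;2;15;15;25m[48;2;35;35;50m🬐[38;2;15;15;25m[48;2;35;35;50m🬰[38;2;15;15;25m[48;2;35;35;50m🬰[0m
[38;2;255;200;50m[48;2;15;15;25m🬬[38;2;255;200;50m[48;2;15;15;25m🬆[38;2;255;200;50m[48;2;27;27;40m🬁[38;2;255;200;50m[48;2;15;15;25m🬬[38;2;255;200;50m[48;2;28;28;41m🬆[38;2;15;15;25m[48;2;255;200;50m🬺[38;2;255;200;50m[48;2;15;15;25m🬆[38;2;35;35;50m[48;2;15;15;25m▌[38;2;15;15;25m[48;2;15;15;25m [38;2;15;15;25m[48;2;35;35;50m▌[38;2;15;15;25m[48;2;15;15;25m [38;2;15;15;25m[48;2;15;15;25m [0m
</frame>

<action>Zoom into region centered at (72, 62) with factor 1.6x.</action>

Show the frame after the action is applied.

<frame>
[38;2;15;15;25m[48;2;15;15;25m [38;2;15;15;25m[48;2;15;15;25m [38;2;35;35;50m[48;2;15;15;25m▌[38;2;15;15;25m[48;2;15;15;25m [38;2;27;27;40m[48;2;255;200;50m🬬[38;2;15;15;25m[48;2;255;200;50m🬝[38;2;15;15;25m[48;2;255;200;50m🬀[38;2;21;21;33m[48;2;255;200;50m🬊[38;2;15;15;25m[48;2;15;15;25m [38;2;15;15;25m[48;2;35;35;50m▌[38;2;15;15;25m[48;2;15;15;25m [38;2;15;15;25m[48;2;15;15;25m [0m
[38;2;15;15;25m[48;2;35;35;50m🬰[38;2;15;15;25m[48;2;35;35;50m🬰[38;2;35;35;50m[48;2;15;15;25m🬛[38;2;15;15;25m[48;2;255;200;50m🬐[38;2;255;200;50m[48;2;255;200;50m [38;2;19;19;30m[48;2;255;200;50m🬸[38;2;255;200;50m[48;2;21;21;33m🬊[38;2;255;200;50m[48;2;30;30;43m🬟[38;2;15;15;25m[48;2;35;35;50m🬰[38;2;15;15;25m[48;2;35;35;50m🬐[38;2;15;15;25m[48;2;35;35;50m🬰[38;2;15;15;25m[48;2;35;35;50m🬰[0m
[38;2;15;15;25m[48;2;15;15;25m [38;2;15;15;25m[48;2;255;200;50m🬆[38;2;23;23;35m[48;2;255;200;50m🬬[38;2;15;15;25m[48;2;255;200;50m🬝[38;2;255;200;50m[48;2;255;200;50m [38;2;15;15;25m[48;2;255;200;50m🬊[38;2;15;15;25m[48;2;255;200;50m🬴[38;2;255;200;50m[48;2;255;200;50m [38;2;255;200;50m[48;2;15;15;25m🬛[38;2;15;15;25m[48;2;35;35;50m▌[38;2;15;15;25m[48;2;15;15;25m [38;2;15;15;25m[48;2;15;15;25m [0m
[38;2;255;200;50m[48;2;19;19;30m🬁[38;2;255;200;50m[48;2;15;15;25m🬬[38;2;255;200;50m[48;2;21;21;33m🬆[38;2;35;35;50m[48;2;15;15;25m🬂[38;2;255;200;50m[48;2;21;21;33m🬊[38;2;255;200;50m[48;2;19;19;30m🬀[38;2;35;35;50m[48;2;15;15;25m🬂[38;2;255;200;50m[48;2;25;25;37m🬑[38;2;35;35;50m[48;2;15;15;25m🬂[38;2;35;35;50m[48;2;15;15;25m🬨[38;2;35;35;50m[48;2;15;15;25m🬂[38;2;35;35;50m[48;2;15;15;25m🬂[0m
[38;2;15;15;25m[48;2;35;35;50m🬰[38;2;15;15;25m[48;2;35;35;50m🬰[38;2;35;35;50m[48;2;15;15;25m🬛[38;2;21;21;33m[48;2;255;200;50m🬆[38;2;255;200;50m[48;2;35;35;50m🬺[38;2;23;23;35m[48;2;255;200;50m🬬[38;2;15;15;25m[48;2;255;200;50m🬐[38;2;255;200;50m[48;2;255;200;50m [38;2;19;19;30m[48;2;255;200;50m🬸[38;2;15;15;25m[48;2;35;35;50m🬐[38;2;15;15;25m[48;2;35;35;50m🬰[38;2;15;15;25m[48;2;35;35;50m🬰[0m
[38;2;15;15;25m[48;2;255;200;50m🬀[38;2;15;15;25m[48;2;255;200;50m🬊[38;2;35;35;50m[48;2;15;15;25m▌[38;2;15;15;25m[48;2;255;200;50m🬺[38;2;255;200;50m[48;2;28;28;41m🬆[38;2;15;15;25m[48;2;15;15;25m [38;2;15;15;25m[48;2;15;15;25m [38;2;255;200;50m[48;2;23;23;35m🬀[38;2;15;15;25m[48;2;15;15;25m [38;2;15;15;25m[48;2;35;35;50m▌[38;2;15;15;25m[48;2;15;15;25m [38;2;15;15;25m[48;2;15;15;25m [0m
</frame>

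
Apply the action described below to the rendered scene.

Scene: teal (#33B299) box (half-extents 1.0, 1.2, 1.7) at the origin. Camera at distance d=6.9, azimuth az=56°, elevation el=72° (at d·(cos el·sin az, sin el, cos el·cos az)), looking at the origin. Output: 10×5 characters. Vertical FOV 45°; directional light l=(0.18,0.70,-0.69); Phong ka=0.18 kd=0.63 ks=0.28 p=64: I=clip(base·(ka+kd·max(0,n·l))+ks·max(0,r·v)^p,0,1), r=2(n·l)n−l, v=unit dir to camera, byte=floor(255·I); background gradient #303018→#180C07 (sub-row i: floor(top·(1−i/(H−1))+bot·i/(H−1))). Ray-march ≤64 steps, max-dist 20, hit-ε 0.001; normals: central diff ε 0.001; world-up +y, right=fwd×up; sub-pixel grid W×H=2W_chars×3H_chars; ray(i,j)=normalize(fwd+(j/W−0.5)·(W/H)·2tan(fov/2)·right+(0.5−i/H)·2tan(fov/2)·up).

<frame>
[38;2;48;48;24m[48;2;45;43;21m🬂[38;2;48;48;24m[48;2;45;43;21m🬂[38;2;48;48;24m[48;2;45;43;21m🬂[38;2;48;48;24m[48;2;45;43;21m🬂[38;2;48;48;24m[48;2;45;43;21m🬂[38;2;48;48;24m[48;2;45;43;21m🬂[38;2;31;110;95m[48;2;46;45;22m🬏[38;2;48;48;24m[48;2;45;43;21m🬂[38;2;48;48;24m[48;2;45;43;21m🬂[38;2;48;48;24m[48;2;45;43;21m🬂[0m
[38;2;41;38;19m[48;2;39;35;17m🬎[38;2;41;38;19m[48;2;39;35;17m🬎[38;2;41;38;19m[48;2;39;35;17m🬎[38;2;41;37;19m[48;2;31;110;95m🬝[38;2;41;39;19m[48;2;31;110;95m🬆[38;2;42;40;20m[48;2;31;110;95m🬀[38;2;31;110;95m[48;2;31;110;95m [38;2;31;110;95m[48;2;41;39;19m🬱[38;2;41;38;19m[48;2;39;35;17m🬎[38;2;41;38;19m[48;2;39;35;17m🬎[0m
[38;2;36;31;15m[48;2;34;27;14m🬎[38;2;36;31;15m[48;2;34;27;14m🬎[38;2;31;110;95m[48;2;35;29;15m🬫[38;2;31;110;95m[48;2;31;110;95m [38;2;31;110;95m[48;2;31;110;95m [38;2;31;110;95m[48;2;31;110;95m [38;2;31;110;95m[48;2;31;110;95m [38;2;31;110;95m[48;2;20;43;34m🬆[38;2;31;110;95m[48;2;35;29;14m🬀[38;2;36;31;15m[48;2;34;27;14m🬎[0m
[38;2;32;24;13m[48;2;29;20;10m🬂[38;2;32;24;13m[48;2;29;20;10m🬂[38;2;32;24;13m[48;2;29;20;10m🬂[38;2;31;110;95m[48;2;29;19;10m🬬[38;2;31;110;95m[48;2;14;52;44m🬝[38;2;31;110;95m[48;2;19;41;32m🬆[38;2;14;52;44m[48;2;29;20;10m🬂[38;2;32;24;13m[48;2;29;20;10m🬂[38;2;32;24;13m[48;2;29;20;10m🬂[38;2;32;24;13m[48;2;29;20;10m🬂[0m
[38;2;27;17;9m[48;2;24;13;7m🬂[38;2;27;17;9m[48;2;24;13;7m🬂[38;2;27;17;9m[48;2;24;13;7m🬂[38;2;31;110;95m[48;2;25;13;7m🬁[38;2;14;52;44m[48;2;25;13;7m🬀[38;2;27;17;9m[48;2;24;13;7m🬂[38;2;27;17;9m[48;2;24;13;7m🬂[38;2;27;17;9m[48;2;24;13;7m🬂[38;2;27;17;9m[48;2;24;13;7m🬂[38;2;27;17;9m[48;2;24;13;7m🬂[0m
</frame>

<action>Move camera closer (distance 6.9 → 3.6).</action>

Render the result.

<frame>
[38;2;48;48;24m[48;2;45;43;21m🬂[38;2;46;45;22m[48;2;31;110;95m🬝[38;2;48;48;24m[48;2;31;110;95m🬂[38;2;31;110;95m[48;2;31;110;95m [38;2;31;110;95m[48;2;31;110;95m [38;2;31;110;95m[48;2;31;110;95m [38;2;31;110;95m[48;2;31;110;95m [38;2;31;110;95m[48;2;31;110;95m [38;2;31;110;95m[48;2;31;110;95m [38;2;31;110;95m[48;2;32;111;95m🬝[0m
[38;2;42;40;20m[48;2;31;110;95m🬀[38;2;31;110;95m[48;2;31;110;95m [38;2;31;110;95m[48;2;31;110;95m [38;2;31;110;95m[48;2;31;110;95m [38;2;31;110;95m[48;2;31;110;95m [38;2;31;110;95m[48;2;31;110;95m [38;2;31;110;95m[48;2;31;110;95m [38;2;31;110;95m[48;2;31;110;95m [38;2;31;110;95m[48;2;32;111;95m🬝[38;2;32;111;95m[48;2;34;113;97m🬕[0m
[38;2;31;110;95m[48;2;31;110;95m [38;2;31;110;95m[48;2;31;110;95m [38;2;31;110;95m[48;2;31;110;95m [38;2;31;110;95m[48;2;31;110;95m [38;2;31;110;95m[48;2;31;110;95m [38;2;31;110;95m[48;2;31;110;95m [38;2;31;110;95m[48;2;31;110;95m [38;2;31;110;95m[48;2;31;110;95m [38;2;31;110;95m[48;2;32;111;95m▌[38;2;34;113;98m[48;2;34;27;14m🬝[0m
[38;2;31;110;95m[48;2;31;110;95m [38;2;31;110;95m[48;2;31;110;95m [38;2;31;110;95m[48;2;31;110;95m [38;2;31;110;95m[48;2;31;110;95m [38;2;31;110;95m[48;2;31;110;95m [38;2;31;110;95m[48;2;31;110;95m [38;2;31;110;95m[48;2;31;110;95m [38;2;31;110;95m[48;2;29;19;10m🬝[38;2;31;110;95m[48;2;29;20;10m🬂[38;2;32;24;13m[48;2;29;20;10m🬂[0m
[38;2;31;110;95m[48;2;31;110;95m [38;2;31;110;95m[48;2;31;110;95m [38;2;31;110;95m[48;2;31;110;95m [38;2;31;110;95m[48;2;31;110;95m [38;2;31;110;95m[48;2;31;110;95m [38;2;31;110;95m[48;2;24;12;7m🬝[38;2;31;110;95m[48;2;24;13;7m🬂[38;2;27;17;9m[48;2;24;13;7m🬂[38;2;27;17;9m[48;2;24;13;7m🬂[38;2;27;17;9m[48;2;24;13;7m🬂[0m
</frame>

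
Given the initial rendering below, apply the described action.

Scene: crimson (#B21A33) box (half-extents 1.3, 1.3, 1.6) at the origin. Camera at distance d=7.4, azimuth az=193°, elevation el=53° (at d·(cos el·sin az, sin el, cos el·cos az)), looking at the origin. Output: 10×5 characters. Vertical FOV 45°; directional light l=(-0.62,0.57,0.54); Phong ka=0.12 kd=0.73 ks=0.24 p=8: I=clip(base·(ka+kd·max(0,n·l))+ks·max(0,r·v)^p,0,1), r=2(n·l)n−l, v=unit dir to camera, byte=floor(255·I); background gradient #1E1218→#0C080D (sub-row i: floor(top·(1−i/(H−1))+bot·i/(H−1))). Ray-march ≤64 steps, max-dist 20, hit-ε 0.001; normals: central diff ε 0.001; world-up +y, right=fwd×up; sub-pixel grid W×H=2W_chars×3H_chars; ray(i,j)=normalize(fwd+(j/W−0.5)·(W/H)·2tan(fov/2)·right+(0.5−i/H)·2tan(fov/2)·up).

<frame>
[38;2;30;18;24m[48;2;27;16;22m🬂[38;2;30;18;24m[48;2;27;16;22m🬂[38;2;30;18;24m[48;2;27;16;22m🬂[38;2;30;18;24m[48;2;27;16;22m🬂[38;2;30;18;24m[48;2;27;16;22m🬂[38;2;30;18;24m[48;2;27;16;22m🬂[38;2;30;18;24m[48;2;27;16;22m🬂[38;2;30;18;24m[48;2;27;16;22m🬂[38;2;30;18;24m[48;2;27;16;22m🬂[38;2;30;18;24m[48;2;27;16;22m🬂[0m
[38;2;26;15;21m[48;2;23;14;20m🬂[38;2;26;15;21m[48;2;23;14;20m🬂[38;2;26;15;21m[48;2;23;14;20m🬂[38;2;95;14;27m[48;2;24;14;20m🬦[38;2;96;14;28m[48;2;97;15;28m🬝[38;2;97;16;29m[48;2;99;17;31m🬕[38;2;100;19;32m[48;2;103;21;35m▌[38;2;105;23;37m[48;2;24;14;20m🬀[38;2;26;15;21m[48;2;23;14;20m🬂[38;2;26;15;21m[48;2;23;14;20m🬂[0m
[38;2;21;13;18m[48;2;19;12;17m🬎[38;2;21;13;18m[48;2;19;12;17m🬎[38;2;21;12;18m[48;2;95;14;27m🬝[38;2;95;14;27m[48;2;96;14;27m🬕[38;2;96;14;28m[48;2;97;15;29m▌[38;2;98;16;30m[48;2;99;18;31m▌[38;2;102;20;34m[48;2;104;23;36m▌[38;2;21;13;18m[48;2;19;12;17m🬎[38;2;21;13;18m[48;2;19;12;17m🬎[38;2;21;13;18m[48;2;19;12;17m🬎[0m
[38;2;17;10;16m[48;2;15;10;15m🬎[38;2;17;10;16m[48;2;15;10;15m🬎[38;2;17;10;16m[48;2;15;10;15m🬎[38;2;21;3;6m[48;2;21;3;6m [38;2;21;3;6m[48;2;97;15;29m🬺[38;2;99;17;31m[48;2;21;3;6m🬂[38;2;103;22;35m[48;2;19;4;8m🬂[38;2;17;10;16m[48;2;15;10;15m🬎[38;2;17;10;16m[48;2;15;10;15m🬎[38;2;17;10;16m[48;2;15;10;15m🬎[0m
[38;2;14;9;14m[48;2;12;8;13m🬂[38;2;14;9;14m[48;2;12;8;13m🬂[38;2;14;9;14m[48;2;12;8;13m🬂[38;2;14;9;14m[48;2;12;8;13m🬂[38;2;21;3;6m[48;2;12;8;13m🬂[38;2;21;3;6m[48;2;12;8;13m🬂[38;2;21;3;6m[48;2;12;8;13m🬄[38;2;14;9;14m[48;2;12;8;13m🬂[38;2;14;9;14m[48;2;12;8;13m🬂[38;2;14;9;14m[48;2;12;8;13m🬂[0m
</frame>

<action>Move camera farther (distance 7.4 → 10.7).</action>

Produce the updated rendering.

<frame>
[38;2;30;18;24m[48;2;27;16;22m🬂[38;2;30;18;24m[48;2;27;16;22m🬂[38;2;30;18;24m[48;2;27;16;22m🬂[38;2;30;18;24m[48;2;27;16;22m🬂[38;2;30;18;24m[48;2;27;16;22m🬂[38;2;30;18;24m[48;2;27;16;22m🬂[38;2;30;18;24m[48;2;27;16;22m🬂[38;2;30;18;24m[48;2;27;16;22m🬂[38;2;30;18;24m[48;2;27;16;22m🬂[38;2;30;18;24m[48;2;27;16;22m🬂[0m
[38;2;26;15;21m[48;2;23;14;20m🬂[38;2;26;15;21m[48;2;23;14;20m🬂[38;2;26;15;21m[48;2;23;14;20m🬂[38;2;26;15;21m[48;2;23;14;20m🬂[38;2;25;15;20m[48;2;96;14;28m🬆[38;2;25;15;20m[48;2;98;16;30m🬊[38;2;101;20;33m[48;2;24;14;20m🬏[38;2;26;15;21m[48;2;23;14;20m🬂[38;2;26;15;21m[48;2;23;14;20m🬂[38;2;26;15;21m[48;2;23;14;20m🬂[0m
[38;2;21;13;18m[48;2;19;12;17m🬎[38;2;21;13;18m[48;2;19;12;17m🬎[38;2;21;13;18m[48;2;19;12;17m🬎[38;2;21;12;18m[48;2;96;14;27m🬝[38;2;96;14;28m[48;2;97;15;29m▌[38;2;98;16;30m[48;2;99;18;31m▌[38;2;102;20;34m[48;2;20;12;18m▌[38;2;21;13;18m[48;2;19;12;17m🬎[38;2;21;13;18m[48;2;19;12;17m🬎[38;2;21;13;18m[48;2;19;12;17m🬎[0m
[38;2;17;10;16m[48;2;15;10;15m🬎[38;2;17;10;16m[48;2;15;10;15m🬎[38;2;17;10;16m[48;2;15;10;15m🬎[38;2;16;10;15m[48;2;21;3;6m🬺[38;2;21;3;6m[48;2;15;10;15m🬎[38;2;21;3;6m[48;2;21;3;6m [38;2;17;10;16m[48;2;15;10;15m🬎[38;2;17;10;16m[48;2;15;10;15m🬎[38;2;17;10;16m[48;2;15;10;15m🬎[38;2;17;10;16m[48;2;15;10;15m🬎[0m
[38;2;14;9;14m[48;2;12;8;13m🬂[38;2;14;9;14m[48;2;12;8;13m🬂[38;2;14;9;14m[48;2;12;8;13m🬂[38;2;14;9;14m[48;2;12;8;13m🬂[38;2;14;9;14m[48;2;12;8;13m🬂[38;2;14;9;14m[48;2;12;8;13m🬂[38;2;14;9;14m[48;2;12;8;13m🬂[38;2;14;9;14m[48;2;12;8;13m🬂[38;2;14;9;14m[48;2;12;8;13m🬂[38;2;14;9;14m[48;2;12;8;13m🬂[0m
</frame>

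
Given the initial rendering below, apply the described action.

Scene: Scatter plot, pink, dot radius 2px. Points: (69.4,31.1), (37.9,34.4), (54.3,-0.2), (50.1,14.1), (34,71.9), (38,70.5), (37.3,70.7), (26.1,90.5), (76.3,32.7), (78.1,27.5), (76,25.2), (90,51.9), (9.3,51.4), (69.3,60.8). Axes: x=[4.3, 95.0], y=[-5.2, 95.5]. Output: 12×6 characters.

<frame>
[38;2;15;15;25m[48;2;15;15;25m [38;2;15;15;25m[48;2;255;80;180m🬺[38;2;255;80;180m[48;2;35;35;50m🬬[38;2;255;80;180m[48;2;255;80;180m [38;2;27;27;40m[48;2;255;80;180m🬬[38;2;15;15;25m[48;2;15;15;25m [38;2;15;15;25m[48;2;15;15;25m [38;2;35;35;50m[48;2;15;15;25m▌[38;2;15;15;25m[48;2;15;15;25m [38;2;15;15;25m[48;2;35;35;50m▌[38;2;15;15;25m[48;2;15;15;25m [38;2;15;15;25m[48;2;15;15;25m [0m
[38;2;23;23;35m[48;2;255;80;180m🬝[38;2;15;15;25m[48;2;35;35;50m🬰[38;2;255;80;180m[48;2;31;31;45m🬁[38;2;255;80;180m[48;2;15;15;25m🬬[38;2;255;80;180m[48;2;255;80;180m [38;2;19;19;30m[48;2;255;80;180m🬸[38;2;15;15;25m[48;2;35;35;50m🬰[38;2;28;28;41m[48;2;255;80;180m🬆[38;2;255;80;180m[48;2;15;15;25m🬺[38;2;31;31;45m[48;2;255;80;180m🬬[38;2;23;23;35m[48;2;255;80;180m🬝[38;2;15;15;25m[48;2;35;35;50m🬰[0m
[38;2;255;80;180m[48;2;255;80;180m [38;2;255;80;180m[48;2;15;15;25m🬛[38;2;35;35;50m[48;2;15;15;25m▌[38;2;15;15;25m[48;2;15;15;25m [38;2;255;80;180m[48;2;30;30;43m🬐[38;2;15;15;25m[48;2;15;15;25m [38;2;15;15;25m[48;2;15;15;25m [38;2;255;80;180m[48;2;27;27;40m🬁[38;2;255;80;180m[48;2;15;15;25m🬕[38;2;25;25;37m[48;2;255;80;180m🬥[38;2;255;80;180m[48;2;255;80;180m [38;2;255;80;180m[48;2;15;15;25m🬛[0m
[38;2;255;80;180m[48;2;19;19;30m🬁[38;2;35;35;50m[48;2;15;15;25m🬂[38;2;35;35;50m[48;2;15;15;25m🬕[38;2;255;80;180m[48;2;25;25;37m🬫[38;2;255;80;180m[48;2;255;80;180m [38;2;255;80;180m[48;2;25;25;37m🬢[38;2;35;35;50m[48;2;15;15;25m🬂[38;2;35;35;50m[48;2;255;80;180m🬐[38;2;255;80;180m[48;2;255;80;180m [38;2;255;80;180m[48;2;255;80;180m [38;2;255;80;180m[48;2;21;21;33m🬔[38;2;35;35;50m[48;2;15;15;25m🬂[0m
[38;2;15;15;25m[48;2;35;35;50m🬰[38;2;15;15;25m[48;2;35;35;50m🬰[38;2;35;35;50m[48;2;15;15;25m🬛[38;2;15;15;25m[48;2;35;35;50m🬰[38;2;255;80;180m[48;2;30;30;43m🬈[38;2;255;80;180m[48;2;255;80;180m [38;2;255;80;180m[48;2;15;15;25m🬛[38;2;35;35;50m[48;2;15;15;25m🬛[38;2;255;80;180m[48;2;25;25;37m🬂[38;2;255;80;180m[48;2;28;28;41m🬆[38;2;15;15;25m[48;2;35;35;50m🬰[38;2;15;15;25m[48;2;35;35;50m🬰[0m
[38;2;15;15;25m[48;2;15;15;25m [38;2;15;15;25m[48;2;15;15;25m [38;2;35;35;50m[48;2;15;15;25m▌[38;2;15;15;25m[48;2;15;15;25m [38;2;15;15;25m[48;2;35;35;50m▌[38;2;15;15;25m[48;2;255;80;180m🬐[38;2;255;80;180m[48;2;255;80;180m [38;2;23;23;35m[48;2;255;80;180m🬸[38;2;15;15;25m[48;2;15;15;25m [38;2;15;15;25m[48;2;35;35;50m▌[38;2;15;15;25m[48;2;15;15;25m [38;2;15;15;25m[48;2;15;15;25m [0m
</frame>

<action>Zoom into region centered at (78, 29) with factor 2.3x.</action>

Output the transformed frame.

<frame>
[38;2;15;15;25m[48;2;15;15;25m [38;2;15;15;25m[48;2;15;15;25m [38;2;35;35;50m[48;2;15;15;25m▌[38;2;15;15;25m[48;2;15;15;25m [38;2;15;15;25m[48;2;35;35;50m▌[38;2;15;15;25m[48;2;15;15;25m [38;2;15;15;25m[48;2;15;15;25m [38;2;35;35;50m[48;2;15;15;25m▌[38;2;255;80;180m[48;2;15;15;25m🬊[38;2;255;80;180m[48;2;35;35;50m🬝[38;2;255;80;180m[48;2;15;15;25m🬀[38;2;15;15;25m[48;2;15;15;25m [0m
[38;2;15;15;25m[48;2;35;35;50m🬰[38;2;15;15;25m[48;2;35;35;50m🬰[38;2;35;35;50m[48;2;15;15;25m🬛[38;2;23;23;35m[48;2;255;80;180m🬬[38;2;15;15;25m[48;2;35;35;50m🬐[38;2;23;23;35m[48;2;255;80;180m🬬[38;2;15;15;25m[48;2;35;35;50m🬰[38;2;35;35;50m[48;2;15;15;25m🬛[38;2;15;15;25m[48;2;35;35;50m🬰[38;2;15;15;25m[48;2;35;35;50m🬐[38;2;15;15;25m[48;2;35;35;50m🬰[38;2;15;15;25m[48;2;35;35;50m🬰[0m
[38;2;15;15;25m[48;2;15;15;25m [38;2;15;15;25m[48;2;15;15;25m [38;2;35;35;50m[48;2;255;80;180m🬐[38;2;255;80;180m[48;2;255;80;180m [38;2;15;15;25m[48;2;255;80;180m🬐[38;2;255;80;180m[48;2;255;80;180m [38;2;15;15;25m[48;2;255;80;180m🬨[38;2;35;35;50m[48;2;15;15;25m▌[38;2;15;15;25m[48;2;15;15;25m [38;2;15;15;25m[48;2;35;35;50m▌[38;2;15;15;25m[48;2;15;15;25m [38;2;15;15;25m[48;2;15;15;25m [0m
[38;2;35;35;50m[48;2;15;15;25m🬂[38;2;35;35;50m[48;2;15;15;25m🬂[38;2;35;35;50m[48;2;15;15;25m🬕[38;2;255;80;180m[48;2;19;19;30m🬀[38;2;255;80;180m[48;2;21;21;33m🬊[38;2;255;80;180m[48;2;255;80;180m [38;2;255;80;180m[48;2;15;15;25m🬆[38;2;35;35;50m[48;2;15;15;25m🬕[38;2;35;35;50m[48;2;15;15;25m🬂[38;2;35;35;50m[48;2;15;15;25m🬨[38;2;35;35;50m[48;2;15;15;25m🬂[38;2;35;35;50m[48;2;15;15;25m🬂[0m
[38;2;15;15;25m[48;2;35;35;50m🬰[38;2;15;15;25m[48;2;35;35;50m🬰[38;2;35;35;50m[48;2;15;15;25m🬛[38;2;15;15;25m[48;2;35;35;50m🬰[38;2;15;15;25m[48;2;35;35;50m🬐[38;2;15;15;25m[48;2;35;35;50m🬰[38;2;15;15;25m[48;2;35;35;50m🬰[38;2;35;35;50m[48;2;15;15;25m🬛[38;2;15;15;25m[48;2;35;35;50m🬰[38;2;15;15;25m[48;2;35;35;50m🬐[38;2;15;15;25m[48;2;35;35;50m🬰[38;2;15;15;25m[48;2;35;35;50m🬰[0m
[38;2;15;15;25m[48;2;15;15;25m [38;2;15;15;25m[48;2;15;15;25m [38;2;35;35;50m[48;2;15;15;25m▌[38;2;15;15;25m[48;2;15;15;25m [38;2;15;15;25m[48;2;35;35;50m▌[38;2;15;15;25m[48;2;15;15;25m [38;2;15;15;25m[48;2;15;15;25m [38;2;35;35;50m[48;2;15;15;25m▌[38;2;15;15;25m[48;2;15;15;25m [38;2;15;15;25m[48;2;35;35;50m▌[38;2;15;15;25m[48;2;15;15;25m [38;2;15;15;25m[48;2;15;15;25m [0m
</frame>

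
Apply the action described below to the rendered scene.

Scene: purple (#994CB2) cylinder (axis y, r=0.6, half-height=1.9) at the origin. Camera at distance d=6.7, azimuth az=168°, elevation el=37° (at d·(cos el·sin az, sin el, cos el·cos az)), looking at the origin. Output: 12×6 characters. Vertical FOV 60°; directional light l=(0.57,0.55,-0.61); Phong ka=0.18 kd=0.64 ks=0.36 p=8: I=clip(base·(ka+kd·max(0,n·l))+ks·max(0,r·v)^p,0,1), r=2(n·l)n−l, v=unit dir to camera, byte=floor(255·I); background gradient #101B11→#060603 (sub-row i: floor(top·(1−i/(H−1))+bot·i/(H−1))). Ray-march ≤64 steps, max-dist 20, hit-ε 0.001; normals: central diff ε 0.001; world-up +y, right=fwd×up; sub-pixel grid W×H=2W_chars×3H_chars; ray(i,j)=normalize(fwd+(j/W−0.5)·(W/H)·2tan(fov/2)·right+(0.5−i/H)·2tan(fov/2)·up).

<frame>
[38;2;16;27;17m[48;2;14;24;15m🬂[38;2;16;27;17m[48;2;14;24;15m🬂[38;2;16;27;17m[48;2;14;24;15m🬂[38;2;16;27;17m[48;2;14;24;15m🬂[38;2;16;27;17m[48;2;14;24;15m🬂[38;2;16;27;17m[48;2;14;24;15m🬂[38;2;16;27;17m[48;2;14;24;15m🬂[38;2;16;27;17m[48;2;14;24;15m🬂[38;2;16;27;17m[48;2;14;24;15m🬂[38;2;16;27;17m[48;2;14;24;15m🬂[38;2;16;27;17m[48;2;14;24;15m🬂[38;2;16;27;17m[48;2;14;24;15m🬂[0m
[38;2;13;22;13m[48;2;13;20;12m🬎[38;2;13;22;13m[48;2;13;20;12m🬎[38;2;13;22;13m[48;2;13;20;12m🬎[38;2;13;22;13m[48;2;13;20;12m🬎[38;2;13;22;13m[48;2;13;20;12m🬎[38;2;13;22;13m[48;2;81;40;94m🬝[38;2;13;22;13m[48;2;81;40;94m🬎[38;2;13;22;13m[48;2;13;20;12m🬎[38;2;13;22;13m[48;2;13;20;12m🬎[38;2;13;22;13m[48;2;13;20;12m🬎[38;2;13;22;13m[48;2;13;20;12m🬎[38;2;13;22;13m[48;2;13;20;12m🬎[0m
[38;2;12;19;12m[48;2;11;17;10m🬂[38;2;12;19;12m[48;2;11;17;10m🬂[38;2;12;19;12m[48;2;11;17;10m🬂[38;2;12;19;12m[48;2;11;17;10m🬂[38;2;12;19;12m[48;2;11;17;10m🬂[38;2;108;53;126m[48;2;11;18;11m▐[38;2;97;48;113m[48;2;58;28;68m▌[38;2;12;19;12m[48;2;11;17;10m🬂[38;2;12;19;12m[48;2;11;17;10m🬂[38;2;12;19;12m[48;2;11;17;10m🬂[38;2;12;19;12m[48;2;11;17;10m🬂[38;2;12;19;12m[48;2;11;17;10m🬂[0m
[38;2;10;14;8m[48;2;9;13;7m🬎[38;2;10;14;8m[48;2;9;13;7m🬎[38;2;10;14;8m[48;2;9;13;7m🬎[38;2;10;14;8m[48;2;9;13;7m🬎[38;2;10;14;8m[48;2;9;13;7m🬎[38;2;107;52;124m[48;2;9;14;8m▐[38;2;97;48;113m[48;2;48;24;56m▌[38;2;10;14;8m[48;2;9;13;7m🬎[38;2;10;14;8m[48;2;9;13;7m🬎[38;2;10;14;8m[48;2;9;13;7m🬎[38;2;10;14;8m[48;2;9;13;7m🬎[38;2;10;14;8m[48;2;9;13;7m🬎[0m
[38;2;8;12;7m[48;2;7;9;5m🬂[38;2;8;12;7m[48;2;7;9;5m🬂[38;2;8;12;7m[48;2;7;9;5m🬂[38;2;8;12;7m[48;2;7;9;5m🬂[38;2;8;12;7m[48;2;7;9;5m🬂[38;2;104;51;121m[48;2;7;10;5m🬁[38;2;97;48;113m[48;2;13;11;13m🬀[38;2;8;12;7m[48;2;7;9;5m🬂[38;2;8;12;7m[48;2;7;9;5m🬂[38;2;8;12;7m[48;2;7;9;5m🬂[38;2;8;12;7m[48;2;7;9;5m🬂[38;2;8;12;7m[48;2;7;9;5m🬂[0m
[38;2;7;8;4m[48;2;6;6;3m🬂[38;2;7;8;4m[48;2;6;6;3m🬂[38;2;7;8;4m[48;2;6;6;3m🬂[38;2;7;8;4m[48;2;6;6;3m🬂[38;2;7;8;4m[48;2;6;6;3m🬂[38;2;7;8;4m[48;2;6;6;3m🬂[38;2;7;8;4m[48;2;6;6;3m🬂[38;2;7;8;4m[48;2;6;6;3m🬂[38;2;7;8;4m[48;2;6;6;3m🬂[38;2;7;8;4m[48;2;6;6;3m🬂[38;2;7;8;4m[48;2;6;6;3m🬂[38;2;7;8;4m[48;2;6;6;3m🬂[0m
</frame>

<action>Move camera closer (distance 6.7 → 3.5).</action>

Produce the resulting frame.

<frame>
[38;2;16;27;17m[48;2;14;24;15m🬂[38;2;16;27;17m[48;2;14;24;15m🬂[38;2;16;27;17m[48;2;14;24;15m🬂[38;2;16;27;17m[48;2;14;24;15m🬂[38;2;107;53;124m[48;2;15;25;16m▐[38;2;113;60;131m[48;2;110;56;128m🬂[38;2;99;50;115m[48;2;86;42;100m▌[38;2;71;35;83m[48;2;49;24;57m▌[38;2;16;27;17m[48;2;14;24;15m🬂[38;2;16;27;17m[48;2;14;24;15m🬂[38;2;16;27;17m[48;2;14;24;15m🬂[38;2;16;27;17m[48;2;14;24;15m🬂[0m
[38;2;13;22;13m[48;2;13;20;12m🬎[38;2;13;22;13m[48;2;13;20;12m🬎[38;2;13;22;13m[48;2;13;20;12m🬎[38;2;13;22;13m[48;2;13;20;12m🬎[38;2;103;51;120m[48;2;13;21;13m▐[38;2;108;54;126m[48;2;106;53;124m🬕[38;2;97;48;113m[48;2;85;42;99m▌[38;2;67;33;78m[48;2;37;18;43m▌[38;2;13;22;13m[48;2;13;20;12m🬎[38;2;13;22;13m[48;2;13;20;12m🬎[38;2;13;22;13m[48;2;13;20;12m🬎[38;2;13;22;13m[48;2;13;20;12m🬎[0m
[38;2;12;19;12m[48;2;11;17;10m🬂[38;2;12;19;12m[48;2;11;17;10m🬂[38;2;12;19;12m[48;2;11;17;10m🬂[38;2;12;19;12m[48;2;11;17;10m🬂[38;2;92;45;107m[48;2;11;17;10m🬉[38;2;108;54;126m[48;2;106;52;123m▌[38;2;97;48;113m[48;2;83;41;97m▌[38;2;61;30;71m[48;2;21;14;24m▌[38;2;12;19;12m[48;2;11;17;10m🬂[38;2;12;19;12m[48;2;11;17;10m🬂[38;2;12;19;12m[48;2;11;17;10m🬂[38;2;12;19;12m[48;2;11;17;10m🬂[0m
[38;2;10;14;8m[48;2;9;13;7m🬎[38;2;10;14;8m[48;2;9;13;7m🬎[38;2;10;14;8m[48;2;9;13;7m🬎[38;2;10;14;8m[48;2;9;13;7m🬎[38;2;10;14;8m[48;2;9;13;7m🬎[38;2;107;53;125m[48;2;106;53;124m🬣[38;2;97;48;113m[48;2;80;39;93m▌[38;2;51;25;60m[48;2;9;14;8m▌[38;2;10;14;8m[48;2;9;13;7m🬎[38;2;10;14;8m[48;2;9;13;7m🬎[38;2;10;14;8m[48;2;9;13;7m🬎[38;2;10;14;8m[48;2;9;13;7m🬎[0m
[38;2;8;12;7m[48;2;7;9;5m🬂[38;2;8;12;7m[48;2;7;9;5m🬂[38;2;8;12;7m[48;2;7;9;5m🬂[38;2;8;12;7m[48;2;7;9;5m🬂[38;2;8;12;7m[48;2;7;9;5m🬂[38;2;99;49;116m[48;2;107;52;124m🬓[38;2;97;48;113m[48;2;76;37;89m▌[38;2;34;16;40m[48;2;7;10;6m▌[38;2;8;12;7m[48;2;7;9;5m🬂[38;2;8;12;7m[48;2;7;9;5m🬂[38;2;8;12;7m[48;2;7;9;5m🬂[38;2;8;12;7m[48;2;7;9;5m🬂[0m
[38;2;7;8;4m[48;2;6;6;3m🬂[38;2;7;8;4m[48;2;6;6;3m🬂[38;2;7;8;4m[48;2;6;6;3m🬂[38;2;7;8;4m[48;2;6;6;3m🬂[38;2;7;8;4m[48;2;6;6;3m🬂[38;2;108;54;126m[48;2;6;6;3m🬁[38;2;89;44;103m[48;2;6;6;3m🬆[38;2;7;8;4m[48;2;6;6;3m🬂[38;2;7;8;4m[48;2;6;6;3m🬂[38;2;7;8;4m[48;2;6;6;3m🬂[38;2;7;8;4m[48;2;6;6;3m🬂[38;2;7;8;4m[48;2;6;6;3m🬂[0m
</frame>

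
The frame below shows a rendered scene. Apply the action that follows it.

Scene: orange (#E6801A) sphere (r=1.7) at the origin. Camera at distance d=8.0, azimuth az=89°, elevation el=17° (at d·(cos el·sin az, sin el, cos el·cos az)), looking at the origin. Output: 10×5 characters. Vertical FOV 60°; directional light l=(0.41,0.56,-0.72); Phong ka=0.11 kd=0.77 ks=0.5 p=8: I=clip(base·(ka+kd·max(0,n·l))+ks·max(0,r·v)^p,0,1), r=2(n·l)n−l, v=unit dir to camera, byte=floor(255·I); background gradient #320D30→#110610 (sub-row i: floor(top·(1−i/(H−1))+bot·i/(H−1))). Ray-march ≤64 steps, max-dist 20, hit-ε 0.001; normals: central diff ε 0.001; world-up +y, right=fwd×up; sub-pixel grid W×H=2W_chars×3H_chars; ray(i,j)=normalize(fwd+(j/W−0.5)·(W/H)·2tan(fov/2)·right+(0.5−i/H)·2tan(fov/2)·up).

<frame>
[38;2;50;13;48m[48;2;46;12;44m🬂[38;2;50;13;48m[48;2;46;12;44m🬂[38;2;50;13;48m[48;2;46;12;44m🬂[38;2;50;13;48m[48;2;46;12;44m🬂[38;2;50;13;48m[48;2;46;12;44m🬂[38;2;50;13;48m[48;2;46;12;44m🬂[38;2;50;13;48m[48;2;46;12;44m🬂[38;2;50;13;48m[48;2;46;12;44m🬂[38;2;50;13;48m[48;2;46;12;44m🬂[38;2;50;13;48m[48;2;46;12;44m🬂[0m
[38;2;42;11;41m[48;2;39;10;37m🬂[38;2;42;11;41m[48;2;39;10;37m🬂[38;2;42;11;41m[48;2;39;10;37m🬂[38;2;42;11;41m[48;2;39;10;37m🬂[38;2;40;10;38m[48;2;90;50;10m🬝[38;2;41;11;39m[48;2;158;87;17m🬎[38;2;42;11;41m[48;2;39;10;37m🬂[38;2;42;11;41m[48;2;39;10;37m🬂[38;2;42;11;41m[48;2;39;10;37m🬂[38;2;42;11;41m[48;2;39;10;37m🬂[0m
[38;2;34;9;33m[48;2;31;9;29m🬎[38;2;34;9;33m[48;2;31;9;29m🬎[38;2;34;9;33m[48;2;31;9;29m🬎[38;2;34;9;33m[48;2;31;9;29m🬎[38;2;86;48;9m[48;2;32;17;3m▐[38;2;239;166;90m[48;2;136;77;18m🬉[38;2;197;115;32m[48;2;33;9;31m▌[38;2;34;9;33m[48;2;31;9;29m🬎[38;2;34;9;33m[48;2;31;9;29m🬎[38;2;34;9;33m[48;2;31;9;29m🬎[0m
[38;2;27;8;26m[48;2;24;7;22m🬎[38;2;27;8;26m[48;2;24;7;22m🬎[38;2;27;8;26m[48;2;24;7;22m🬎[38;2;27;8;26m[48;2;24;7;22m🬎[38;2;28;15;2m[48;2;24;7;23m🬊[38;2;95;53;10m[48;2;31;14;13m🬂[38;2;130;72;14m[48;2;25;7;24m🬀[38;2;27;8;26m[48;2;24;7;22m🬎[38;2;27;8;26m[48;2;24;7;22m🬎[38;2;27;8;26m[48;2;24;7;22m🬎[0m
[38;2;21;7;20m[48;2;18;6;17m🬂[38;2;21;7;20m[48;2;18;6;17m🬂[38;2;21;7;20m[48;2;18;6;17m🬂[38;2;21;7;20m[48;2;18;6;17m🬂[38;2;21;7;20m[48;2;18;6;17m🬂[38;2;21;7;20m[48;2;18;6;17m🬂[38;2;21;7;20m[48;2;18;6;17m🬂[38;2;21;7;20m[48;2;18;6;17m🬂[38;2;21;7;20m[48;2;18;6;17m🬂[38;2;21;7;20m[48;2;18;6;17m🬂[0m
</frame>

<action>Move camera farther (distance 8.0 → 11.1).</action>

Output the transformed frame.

<frame>
[38;2;50;13;48m[48;2;46;12;44m🬂[38;2;50;13;48m[48;2;46;12;44m🬂[38;2;50;13;48m[48;2;46;12;44m🬂[38;2;50;13;48m[48;2;46;12;44m🬂[38;2;50;13;48m[48;2;46;12;44m🬂[38;2;50;13;48m[48;2;46;12;44m🬂[38;2;50;13;48m[48;2;46;12;44m🬂[38;2;50;13;48m[48;2;46;12;44m🬂[38;2;50;13;48m[48;2;46;12;44m🬂[38;2;50;13;48m[48;2;46;12;44m🬂[0m
[38;2;42;11;41m[48;2;39;10;37m🬂[38;2;42;11;41m[48;2;39;10;37m🬂[38;2;42;11;41m[48;2;39;10;37m🬂[38;2;42;11;41m[48;2;39;10;37m🬂[38;2;42;11;41m[48;2;39;10;37m🬂[38;2;42;11;41m[48;2;39;10;37m🬂[38;2;42;11;41m[48;2;39;10;37m🬂[38;2;42;11;41m[48;2;39;10;37m🬂[38;2;42;11;41m[48;2;39;10;37m🬂[38;2;42;11;41m[48;2;39;10;37m🬂[0m
[38;2;34;9;33m[48;2;31;9;29m🬎[38;2;34;9;33m[48;2;31;9;29m🬎[38;2;34;9;33m[48;2;31;9;29m🬎[38;2;34;9;33m[48;2;31;9;29m🬎[38;2;70;38;7m[48;2;34;12;24m🬉[38;2;255;221;141m[48;2;146;82;17m🬇[38;2;34;9;33m[48;2;31;9;29m🬎[38;2;34;9;33m[48;2;31;9;29m🬎[38;2;34;9;33m[48;2;31;9;29m🬎[38;2;34;9;33m[48;2;31;9;29m🬎[0m
[38;2;27;8;26m[48;2;24;7;22m🬎[38;2;27;8;26m[48;2;24;7;22m🬎[38;2;27;8;26m[48;2;24;7;22m🬎[38;2;27;8;26m[48;2;24;7;22m🬎[38;2;25;7;24m[48;2;25;14;2m🬺[38;2;87;48;9m[48;2;29;11;19m🬁[38;2;27;8;26m[48;2;24;7;22m🬎[38;2;27;8;26m[48;2;24;7;22m🬎[38;2;27;8;26m[48;2;24;7;22m🬎[38;2;27;8;26m[48;2;24;7;22m🬎[0m
[38;2;21;7;20m[48;2;18;6;17m🬂[38;2;21;7;20m[48;2;18;6;17m🬂[38;2;21;7;20m[48;2;18;6;17m🬂[38;2;21;7;20m[48;2;18;6;17m🬂[38;2;21;7;20m[48;2;18;6;17m🬂[38;2;21;7;20m[48;2;18;6;17m🬂[38;2;21;7;20m[48;2;18;6;17m🬂[38;2;21;7;20m[48;2;18;6;17m🬂[38;2;21;7;20m[48;2;18;6;17m🬂[38;2;21;7;20m[48;2;18;6;17m🬂[0m
</frame>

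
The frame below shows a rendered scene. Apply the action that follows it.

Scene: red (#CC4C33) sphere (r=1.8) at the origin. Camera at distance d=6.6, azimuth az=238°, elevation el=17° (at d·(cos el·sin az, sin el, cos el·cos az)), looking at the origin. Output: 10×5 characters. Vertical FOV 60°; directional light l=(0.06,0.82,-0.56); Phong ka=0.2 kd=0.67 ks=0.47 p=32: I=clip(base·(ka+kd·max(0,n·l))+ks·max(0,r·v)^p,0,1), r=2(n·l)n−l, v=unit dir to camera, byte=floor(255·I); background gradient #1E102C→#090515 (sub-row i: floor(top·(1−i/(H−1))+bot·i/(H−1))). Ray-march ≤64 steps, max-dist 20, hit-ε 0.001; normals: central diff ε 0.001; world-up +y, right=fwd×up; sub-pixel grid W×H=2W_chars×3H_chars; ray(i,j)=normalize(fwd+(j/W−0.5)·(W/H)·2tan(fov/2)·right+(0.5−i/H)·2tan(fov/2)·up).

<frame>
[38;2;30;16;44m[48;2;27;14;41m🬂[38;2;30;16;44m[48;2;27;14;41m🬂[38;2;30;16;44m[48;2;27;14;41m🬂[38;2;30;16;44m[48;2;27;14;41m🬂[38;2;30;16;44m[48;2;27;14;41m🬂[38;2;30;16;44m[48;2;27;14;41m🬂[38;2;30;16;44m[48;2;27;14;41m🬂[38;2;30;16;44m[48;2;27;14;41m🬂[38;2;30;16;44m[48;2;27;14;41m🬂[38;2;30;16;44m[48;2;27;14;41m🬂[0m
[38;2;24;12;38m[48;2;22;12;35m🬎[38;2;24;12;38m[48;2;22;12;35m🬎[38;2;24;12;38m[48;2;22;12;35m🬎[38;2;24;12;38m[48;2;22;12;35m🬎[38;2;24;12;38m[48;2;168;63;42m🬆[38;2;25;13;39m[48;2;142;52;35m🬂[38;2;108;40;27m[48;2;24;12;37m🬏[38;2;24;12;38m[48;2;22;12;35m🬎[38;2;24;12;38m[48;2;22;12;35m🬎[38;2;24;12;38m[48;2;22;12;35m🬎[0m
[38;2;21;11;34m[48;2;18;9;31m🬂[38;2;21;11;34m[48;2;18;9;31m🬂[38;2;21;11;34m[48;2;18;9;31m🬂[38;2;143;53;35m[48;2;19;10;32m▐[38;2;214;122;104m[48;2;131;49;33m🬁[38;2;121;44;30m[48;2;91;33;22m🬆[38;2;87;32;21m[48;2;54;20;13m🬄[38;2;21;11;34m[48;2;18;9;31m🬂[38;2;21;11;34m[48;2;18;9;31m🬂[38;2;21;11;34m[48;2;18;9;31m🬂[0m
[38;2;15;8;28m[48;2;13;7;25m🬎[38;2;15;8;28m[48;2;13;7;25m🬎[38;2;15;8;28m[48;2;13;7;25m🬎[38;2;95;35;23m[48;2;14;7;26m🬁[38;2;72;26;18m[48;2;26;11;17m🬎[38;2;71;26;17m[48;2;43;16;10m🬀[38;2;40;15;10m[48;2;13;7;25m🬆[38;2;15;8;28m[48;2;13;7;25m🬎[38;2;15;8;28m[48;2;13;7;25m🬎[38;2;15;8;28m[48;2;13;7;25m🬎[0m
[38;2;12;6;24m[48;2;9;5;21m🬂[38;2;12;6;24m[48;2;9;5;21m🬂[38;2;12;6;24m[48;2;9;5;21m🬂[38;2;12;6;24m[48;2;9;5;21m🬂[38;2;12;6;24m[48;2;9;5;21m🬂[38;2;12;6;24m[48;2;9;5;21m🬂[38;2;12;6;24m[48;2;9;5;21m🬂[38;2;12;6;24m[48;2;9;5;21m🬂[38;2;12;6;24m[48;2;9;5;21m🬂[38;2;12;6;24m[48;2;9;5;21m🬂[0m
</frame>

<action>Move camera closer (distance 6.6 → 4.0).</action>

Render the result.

<frame>
[38;2;30;16;44m[48;2;27;14;41m🬂[38;2;30;16;44m[48;2;27;14;41m🬂[38;2;30;16;44m[48;2;27;14;41m🬂[38;2;28;15;42m[48;2;172;64;43m🬝[38;2;29;15;43m[48;2;161;60;40m🬎[38;2;150;55;37m[48;2;29;15;43m🬱[38;2;29;15;43m[48;2;128;47;31m🬎[38;2;30;16;44m[48;2;27;14;41m🬂[38;2;30;16;44m[48;2;27;14;41m🬂[38;2;30;16;44m[48;2;27;14;41m🬂[0m
[38;2;24;12;38m[48;2;22;12;35m🬎[38;2;24;12;38m[48;2;22;12;35m🬎[38;2;24;12;38m[48;2;161;60;40m🬆[38;2;161;60;40m[48;2;186;92;73m🬕[38;2;212;122;104m[48;2;155;64;46m🬓[38;2;138;51;34m[48;2;125;46;31m🬆[38;2;121;45;30m[48;2;109;40;27m🬆[38;2;92;34;23m[48;2;25;13;39m🬺[38;2;24;12;37m[48;2;53;20;13m🬬[38;2;24;12;38m[48;2;22;12;35m🬎[0m
[38;2;21;11;34m[48;2;18;9;31m🬂[38;2;21;11;34m[48;2;18;9;31m🬂[38;2;146;54;36m[48;2;131;48;32m🬆[38;2;138;52;35m[48;2;122;45;30m🬆[38;2;127;47;32m[48;2;112;41;27m🬆[38;2;113;42;28m[48;2;99;36;24m🬆[38;2;98;36;24m[48;2;83;30;20m🬆[38;2;78;29;19m[48;2;61;22;15m🬆[38;2;45;16;11m[48;2;19;10;32m▌[38;2;21;11;34m[48;2;18;9;31m🬂[0m
[38;2;15;8;28m[48;2;13;7;25m🬎[38;2;15;8;28m[48;2;13;7;25m🬎[38;2;103;38;25m[48;2;13;7;25m🬬[38;2;106;39;26m[48;2;89;33;22m🬆[38;2;97;36;24m[48;2;79;29;19m🬆[38;2;85;31;21m[48;2;67;24;16m🬆[38;2;69;25;17m[48;2;49;18;11m🬆[38;2;56;20;14m[48;2;40;15;10m🬀[38;2;40;15;10m[48;2;14;7;26m🬄[38;2;15;8;28m[48;2;13;7;25m🬎[0m
[38;2;12;6;24m[48;2;9;5;21m🬂[38;2;12;6;24m[48;2;9;5;21m🬂[38;2;12;6;24m[48;2;9;5;21m🬂[38;2;59;22;14m[48;2;9;5;21m🬊[38;2;51;19;12m[48;2;9;5;21m🬎[38;2;43;16;10m[48;2;9;5;21m🬝[38;2;40;15;10m[48;2;9;5;21m🬎[38;2;40;15;10m[48;2;10;5;22m🬀[38;2;12;6;24m[48;2;9;5;21m🬂[38;2;12;6;24m[48;2;9;5;21m🬂[0m
</frame>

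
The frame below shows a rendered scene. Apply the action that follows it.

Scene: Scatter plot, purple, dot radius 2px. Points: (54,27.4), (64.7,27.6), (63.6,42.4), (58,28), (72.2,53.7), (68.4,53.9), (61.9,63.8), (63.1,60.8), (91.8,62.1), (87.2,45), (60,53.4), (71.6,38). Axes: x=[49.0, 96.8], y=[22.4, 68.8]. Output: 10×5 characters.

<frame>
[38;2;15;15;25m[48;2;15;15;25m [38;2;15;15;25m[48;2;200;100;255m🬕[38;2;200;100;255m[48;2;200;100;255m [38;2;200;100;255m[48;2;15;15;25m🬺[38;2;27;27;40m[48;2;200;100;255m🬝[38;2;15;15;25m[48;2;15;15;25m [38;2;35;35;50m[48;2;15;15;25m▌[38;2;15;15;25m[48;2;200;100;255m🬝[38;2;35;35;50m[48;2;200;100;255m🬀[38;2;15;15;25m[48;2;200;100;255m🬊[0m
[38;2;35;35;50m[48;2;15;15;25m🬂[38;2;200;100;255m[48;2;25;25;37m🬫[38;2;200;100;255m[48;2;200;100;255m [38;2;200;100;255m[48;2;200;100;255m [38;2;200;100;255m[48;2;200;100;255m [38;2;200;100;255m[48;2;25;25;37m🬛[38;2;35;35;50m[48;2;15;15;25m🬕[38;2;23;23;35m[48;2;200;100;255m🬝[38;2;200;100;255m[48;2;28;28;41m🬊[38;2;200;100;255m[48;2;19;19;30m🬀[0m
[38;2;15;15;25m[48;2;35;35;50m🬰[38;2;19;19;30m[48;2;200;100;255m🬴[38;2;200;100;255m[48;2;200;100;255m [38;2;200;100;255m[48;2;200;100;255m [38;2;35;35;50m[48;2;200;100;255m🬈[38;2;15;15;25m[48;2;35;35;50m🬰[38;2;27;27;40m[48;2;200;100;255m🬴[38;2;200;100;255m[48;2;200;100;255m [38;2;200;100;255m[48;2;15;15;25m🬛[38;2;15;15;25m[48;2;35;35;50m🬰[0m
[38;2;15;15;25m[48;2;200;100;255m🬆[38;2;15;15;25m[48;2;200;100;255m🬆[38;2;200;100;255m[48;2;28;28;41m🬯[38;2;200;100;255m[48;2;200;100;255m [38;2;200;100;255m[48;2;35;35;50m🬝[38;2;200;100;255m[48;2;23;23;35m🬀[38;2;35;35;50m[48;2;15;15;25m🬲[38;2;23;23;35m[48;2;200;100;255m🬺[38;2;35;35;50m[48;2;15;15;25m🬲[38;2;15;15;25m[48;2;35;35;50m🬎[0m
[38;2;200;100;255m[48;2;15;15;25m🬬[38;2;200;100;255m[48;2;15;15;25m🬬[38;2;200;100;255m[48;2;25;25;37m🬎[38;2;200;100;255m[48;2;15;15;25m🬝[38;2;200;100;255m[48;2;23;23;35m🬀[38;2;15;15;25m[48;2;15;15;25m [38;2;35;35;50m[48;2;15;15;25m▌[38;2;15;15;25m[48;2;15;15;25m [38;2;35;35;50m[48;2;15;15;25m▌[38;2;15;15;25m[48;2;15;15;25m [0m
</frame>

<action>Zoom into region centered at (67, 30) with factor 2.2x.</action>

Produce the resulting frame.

<frame>
[38;2;15;15;25m[48;2;15;15;25m [38;2;15;15;25m[48;2;15;15;25m [38;2;35;35;50m[48;2;15;15;25m▌[38;2;15;15;25m[48;2;15;15;25m [38;2;35;35;50m[48;2;15;15;25m▌[38;2;15;15;25m[48;2;200;100;255m🬴[38;2;200;100;255m[48;2;200;100;255m [38;2;200;100;255m[48;2;15;15;25m🬛[38;2;35;35;50m[48;2;15;15;25m▌[38;2;15;15;25m[48;2;15;15;25m [0m
[38;2;35;35;50m[48;2;15;15;25m🬂[38;2;35;35;50m[48;2;15;15;25m🬂[38;2;35;35;50m[48;2;15;15;25m🬕[38;2;35;35;50m[48;2;15;15;25m🬂[38;2;35;35;50m[48;2;15;15;25m🬕[38;2;35;35;50m[48;2;15;15;25m🬂[38;2;200;100;255m[48;2;27;27;40m🬁[38;2;35;35;50m[48;2;15;15;25m🬂[38;2;35;35;50m[48;2;15;15;25m🬕[38;2;35;35;50m[48;2;15;15;25m🬂[0m
[38;2;15;15;25m[48;2;200;100;255m🬀[38;2;21;21;33m[48;2;200;100;255m🬊[38;2;31;31;45m[48;2;200;100;255m🬝[38;2;15;15;25m[48;2;200;100;255m🬀[38;2;28;28;41m[48;2;200;100;255m🬊[38;2;15;15;25m[48;2;35;35;50m🬰[38;2;35;35;50m[48;2;15;15;25m🬛[38;2;15;15;25m[48;2;35;35;50m🬰[38;2;35;35;50m[48;2;15;15;25m🬛[38;2;15;15;25m[48;2;35;35;50m🬰[0m
[38;2;200;100;255m[48;2;28;28;41m🬊[38;2;200;100;255m[48;2;23;23;35m🬀[38;2;35;35;50m[48;2;15;15;25m🬲[38;2;200;100;255m[48;2;28;28;41m🬊[38;2;200;100;255m[48;2;27;27;40m🬀[38;2;15;15;25m[48;2;35;35;50m🬎[38;2;35;35;50m[48;2;15;15;25m🬲[38;2;15;15;25m[48;2;35;35;50m🬎[38;2;35;35;50m[48;2;15;15;25m🬲[38;2;15;15;25m[48;2;35;35;50m🬎[0m
[38;2;15;15;25m[48;2;15;15;25m [38;2;15;15;25m[48;2;15;15;25m [38;2;35;35;50m[48;2;15;15;25m▌[38;2;15;15;25m[48;2;15;15;25m [38;2;35;35;50m[48;2;15;15;25m▌[38;2;15;15;25m[48;2;15;15;25m [38;2;35;35;50m[48;2;15;15;25m▌[38;2;15;15;25m[48;2;15;15;25m [38;2;35;35;50m[48;2;15;15;25m▌[38;2;15;15;25m[48;2;15;15;25m [0m
</frame>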